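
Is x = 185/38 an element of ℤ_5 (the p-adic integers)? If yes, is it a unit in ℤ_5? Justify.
x ∈ ℤ_5 but not a unit; v_5(x) = 1 > 0

ℤ_5 = {x ∈ ℚ_5 : v_5(x) ≥ 0} and ℤ_5^× = {x ∈ ℤ_5 : v_5(x) = 0}. Here v_5(185/38) = v_5(num) − v_5(den) = 1; compare against these criteria.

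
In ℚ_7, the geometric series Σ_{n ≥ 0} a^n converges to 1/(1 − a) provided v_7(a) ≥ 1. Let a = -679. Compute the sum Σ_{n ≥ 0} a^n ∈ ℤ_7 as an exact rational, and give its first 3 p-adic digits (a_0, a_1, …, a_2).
Σ a^n = 1/(1 − a) = 1/680;  first 3 digits = (1, 1, 1)

v_7(a) = 1 ≥ 1, so the series converges in ℤ_7 to 1/(1 − a) = 1/(1 − (-679)) = 1/680. Expand this rational in ℤ_7: compute digits iteratively via d_i = x_i mod 7, x_{i+1} = (x_i − d_i)/7. The first 3 digits are (1, 1, 1).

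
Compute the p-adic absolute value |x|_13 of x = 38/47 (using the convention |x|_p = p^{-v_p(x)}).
|38/47|_13 = 1

Step 1 — compute v_13(x) by factoring powers of 13 out of the numerator and denominator: v_13(38/47) = 0. Step 2 — apply |x|_p = p^{-v_p(x)} = 13^{0} = 1.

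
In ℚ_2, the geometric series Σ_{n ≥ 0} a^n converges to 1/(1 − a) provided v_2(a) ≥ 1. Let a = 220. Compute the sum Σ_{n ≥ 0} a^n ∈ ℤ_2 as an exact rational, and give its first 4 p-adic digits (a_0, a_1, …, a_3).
Σ a^n = 1/(1 − a) = -1/219;  first 4 digits = (1, 0, 1, 1)

v_2(a) = 2 ≥ 1, so the series converges in ℤ_2 to 1/(1 − a) = 1/(1 − 220) = -1/219. Expand this rational in ℤ_2: compute digits iteratively via d_i = x_i mod 2, x_{i+1} = (x_i − d_i)/2. The first 4 digits are (1, 0, 1, 1).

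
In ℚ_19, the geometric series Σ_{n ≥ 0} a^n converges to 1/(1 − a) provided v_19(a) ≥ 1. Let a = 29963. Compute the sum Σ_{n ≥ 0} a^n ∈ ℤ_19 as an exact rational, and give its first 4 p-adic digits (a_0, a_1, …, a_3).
Σ a^n = 1/(1 − a) = -1/29962;  first 4 digits = (1, 0, 7, 4)

v_19(a) = 2 ≥ 1, so the series converges in ℤ_19 to 1/(1 − a) = 1/(1 − 29963) = -1/29962. Expand this rational in ℤ_19: compute digits iteratively via d_i = x_i mod 19, x_{i+1} = (x_i − d_i)/19. The first 4 digits are (1, 0, 7, 4).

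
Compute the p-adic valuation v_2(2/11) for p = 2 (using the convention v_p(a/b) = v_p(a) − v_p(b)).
v_2(2/11) = 1

Factor powers of 2 from the numerator and denominator of the reduced fraction: 2 = 2^1 · 1 and 11 = 2^0 · 11. Apply v_p(a/b) = v_p(a) − v_p(b): v_2(2/11) = 1 − 0 = 1.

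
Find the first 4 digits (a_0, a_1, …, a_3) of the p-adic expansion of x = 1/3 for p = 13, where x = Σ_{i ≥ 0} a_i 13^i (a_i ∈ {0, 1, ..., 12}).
(a_0, …, a_3) = (9, 8, 8, 8)

v_13(1/3) = 0 (numerator and denominator both coprime to 13), so x ∈ ℤ_13^×. Compute digits iteratively via a_i = x_i mod 13, x_{i+1} = (x_i − a_i)/13, with x_0 = x:
  x_0 = 1/3;  a_0 = 9;  x_1 = (x_0 − 9)/13 = -2/3
  x_1 = -2/3;  a_1 = 8;  x_2 = (x_1 − 8)/13 = -2/3
  x_2 = -2/3;  a_2 = 8;  x_3 = (x_2 − 8)/13 = -2/3
  x_3 = -2/3;  a_3 = 8;  x_4 = (x_3 − 8)/13 = -2/3
Digits: (9, 8, 8, 8).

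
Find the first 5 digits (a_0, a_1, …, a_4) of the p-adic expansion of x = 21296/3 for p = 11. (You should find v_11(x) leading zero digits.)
(a_0, …, a_4) = (0, 0, 0, 9, 7)

v_11(21296/3) = 3, so a_0 = ... = a_2 = 0. Factor out: x = 11^3 · u with u = 16/3 a unit in ℤ_11. Expand u iteratively via a_{v+i} = u_i mod 11, u_{i+1} = (u_i − a_{v+i})/11:
  u_0 = 16/3;  a_3 = 9;  u_1 = (u_0 − 9)/11 = -1/3
  u_1 = -1/3;  a_4 = 7;  u_2 = (u_1 − 7)/11 = -2/3
Digits: (0, 0, 0, 9, 7).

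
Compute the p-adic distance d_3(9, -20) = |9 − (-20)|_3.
d_3(9, -20) = 1

Step 1 — x − y = 9 − (-20) = 29. Step 2 — v_3(29) = 0 (factor: 29 = (3^0 · 29); the sign does not affect v_p). Step 3 — |x − y|_3 = 3^{0} = 1.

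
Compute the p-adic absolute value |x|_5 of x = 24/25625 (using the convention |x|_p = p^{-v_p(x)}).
|24/25625|_5 = 625

Step 1 — compute v_5(x) by factoring powers of 5 out of the numerator and denominator: v_5(24/25625) = -4. Step 2 — apply |x|_p = p^{-v_p(x)} = 5^{4} = 625.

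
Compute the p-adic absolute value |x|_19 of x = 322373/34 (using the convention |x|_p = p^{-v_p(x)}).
|322373/34|_19 = 1/6859

Step 1 — compute v_19(x) by factoring powers of 19 out of the numerator and denominator: v_19(322373/34) = 3. Step 2 — apply |x|_p = p^{-v_p(x)} = 19^{-3} = 1/6859.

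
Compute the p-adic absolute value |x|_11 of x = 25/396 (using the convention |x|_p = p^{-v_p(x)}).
|25/396|_11 = 11

Step 1 — compute v_11(x) by factoring powers of 11 out of the numerator and denominator: v_11(25/396) = -1. Step 2 — apply |x|_p = p^{-v_p(x)} = 11^{1} = 11.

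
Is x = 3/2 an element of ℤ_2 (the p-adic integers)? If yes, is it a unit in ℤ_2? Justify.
x ∉ ℤ_2 (v_2(x) = -1 < 0)

ℤ_2 = {x ∈ ℚ_2 : v_2(x) ≥ 0} and ℤ_2^× = {x ∈ ℤ_2 : v_2(x) = 0}. Here v_2(3/2) = v_2(num) − v_2(den) = -1; compare against these criteria.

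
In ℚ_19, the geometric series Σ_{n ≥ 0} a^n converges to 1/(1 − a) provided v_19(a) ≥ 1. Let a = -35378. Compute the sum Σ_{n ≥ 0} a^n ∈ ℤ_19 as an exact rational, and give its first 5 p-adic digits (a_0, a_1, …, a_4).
Σ a^n = 1/(1 − a) = 1/35379;  first 5 digits = (1, 0, 16, 13, 8)

v_19(a) = 2 ≥ 1, so the series converges in ℤ_19 to 1/(1 − a) = 1/(1 − (-35378)) = 1/35379. Expand this rational in ℤ_19: compute digits iteratively via d_i = x_i mod 19, x_{i+1} = (x_i − d_i)/19. The first 5 digits are (1, 0, 16, 13, 8).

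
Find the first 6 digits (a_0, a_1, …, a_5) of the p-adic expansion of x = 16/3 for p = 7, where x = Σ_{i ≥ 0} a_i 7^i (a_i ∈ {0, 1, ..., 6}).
(a_0, …, a_5) = (3, 5, 4, 4, 4, 4)

v_7(16/3) = 0 (numerator and denominator both coprime to 7), so x ∈ ℤ_7^×. Compute digits iteratively via a_i = x_i mod 7, x_{i+1} = (x_i − a_i)/7, with x_0 = x:
  x_0 = 16/3;  a_0 = 3;  x_1 = (x_0 − 3)/7 = 1/3
  x_1 = 1/3;  a_1 = 5;  x_2 = (x_1 − 5)/7 = -2/3
  x_2 = -2/3;  a_2 = 4;  x_3 = (x_2 − 4)/7 = -2/3
  x_3 = -2/3;  a_3 = 4;  x_4 = (x_3 − 4)/7 = -2/3
  x_4 = -2/3;  a_4 = 4;  x_5 = (x_4 − 4)/7 = -2/3
  x_5 = -2/3;  a_5 = 4;  x_6 = (x_5 − 4)/7 = -2/3
Digits: (3, 5, 4, 4, 4, 4).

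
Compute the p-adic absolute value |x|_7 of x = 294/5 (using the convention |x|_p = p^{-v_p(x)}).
|294/5|_7 = 1/49

Step 1 — compute v_7(x) by factoring powers of 7 out of the numerator and denominator: v_7(294/5) = 2. Step 2 — apply |x|_p = p^{-v_p(x)} = 7^{-2} = 1/49.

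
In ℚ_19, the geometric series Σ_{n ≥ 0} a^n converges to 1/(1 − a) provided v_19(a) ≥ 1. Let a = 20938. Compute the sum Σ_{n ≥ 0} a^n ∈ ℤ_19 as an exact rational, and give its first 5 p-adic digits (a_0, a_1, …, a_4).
Σ a^n = 1/(1 − a) = -1/20937;  first 5 digits = (1, 0, 1, 3, 1)

v_19(a) = 2 ≥ 1, so the series converges in ℤ_19 to 1/(1 − a) = 1/(1 − 20938) = -1/20937. Expand this rational in ℤ_19: compute digits iteratively via d_i = x_i mod 19, x_{i+1} = (x_i − d_i)/19. The first 5 digits are (1, 0, 1, 3, 1).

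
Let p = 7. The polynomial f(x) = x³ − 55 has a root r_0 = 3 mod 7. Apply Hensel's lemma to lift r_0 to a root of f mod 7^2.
r_1 = 24 (mod 49)

Hensel: r_{i+1} = r_i − f(r_i)/f′(r_i) mod 7^{i+2}, where f′(x) = 3x². Iterate:
  r_0 = 3 (mod 7)
  r_1 = 24 (mod 49)
Final: r = 24 with f(r) ≡ 0 mod 7^2.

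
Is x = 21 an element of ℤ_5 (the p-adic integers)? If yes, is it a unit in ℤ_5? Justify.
x ∈ ℤ_5^× (unit); v_5(x) = 0

ℤ_5 = {x ∈ ℚ_5 : v_5(x) ≥ 0} and ℤ_5^× = {x ∈ ℤ_5 : v_5(x) = 0}. Here v_5(21) = v_5(num) − v_5(den) = 0; compare against these criteria.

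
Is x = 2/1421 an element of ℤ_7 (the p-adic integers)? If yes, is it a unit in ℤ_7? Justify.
x ∉ ℤ_7 (v_7(x) = -2 < 0)

ℤ_7 = {x ∈ ℚ_7 : v_7(x) ≥ 0} and ℤ_7^× = {x ∈ ℤ_7 : v_7(x) = 0}. Here v_7(2/1421) = v_7(num) − v_7(den) = -2; compare against these criteria.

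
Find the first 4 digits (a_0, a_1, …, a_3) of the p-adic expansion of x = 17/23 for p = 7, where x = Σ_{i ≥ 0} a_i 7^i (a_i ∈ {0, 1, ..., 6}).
(a_0, …, a_3) = (5, 0, 6, 4)

v_7(17/23) = 0 (numerator and denominator both coprime to 7), so x ∈ ℤ_7^×. Compute digits iteratively via a_i = x_i mod 7, x_{i+1} = (x_i − a_i)/7, with x_0 = x:
  x_0 = 17/23;  a_0 = 5;  x_1 = (x_0 − 5)/7 = -14/23
  x_1 = -14/23;  a_1 = 0;  x_2 = (x_1 − 0)/7 = -2/23
  x_2 = -2/23;  a_2 = 6;  x_3 = (x_2 − 6)/7 = -20/23
  x_3 = -20/23;  a_3 = 4;  x_4 = (x_3 − 4)/7 = -16/23
Digits: (5, 0, 6, 4).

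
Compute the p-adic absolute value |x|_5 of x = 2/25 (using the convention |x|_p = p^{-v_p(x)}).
|2/25|_5 = 25

Step 1 — compute v_5(x) by factoring powers of 5 out of the numerator and denominator: v_5(2/25) = -2. Step 2 — apply |x|_p = p^{-v_p(x)} = 5^{2} = 25.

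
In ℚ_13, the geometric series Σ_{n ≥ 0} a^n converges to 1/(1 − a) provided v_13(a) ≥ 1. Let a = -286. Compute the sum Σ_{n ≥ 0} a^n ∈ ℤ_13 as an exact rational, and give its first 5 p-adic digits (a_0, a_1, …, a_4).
Σ a^n = 1/(1 − a) = 1/287;  first 5 digits = (1, 4, 1, 10, 11)

v_13(a) = 1 ≥ 1, so the series converges in ℤ_13 to 1/(1 − a) = 1/(1 − (-286)) = 1/287. Expand this rational in ℤ_13: compute digits iteratively via d_i = x_i mod 13, x_{i+1} = (x_i − d_i)/13. The first 5 digits are (1, 4, 1, 10, 11).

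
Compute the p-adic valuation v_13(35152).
v_13(35152) = 3

v_13(n) is the largest exponent k such that 13^k divides n. Factor out: 35152 = 13^3 · 16. (Sign doesn't affect v_p.) So v_13(35152) = 3.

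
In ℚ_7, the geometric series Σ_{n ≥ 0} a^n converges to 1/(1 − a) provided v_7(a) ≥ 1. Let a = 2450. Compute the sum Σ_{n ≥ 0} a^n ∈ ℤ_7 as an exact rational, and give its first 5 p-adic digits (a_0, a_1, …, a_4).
Σ a^n = 1/(1 − a) = -1/2449;  first 5 digits = (1, 0, 1, 0, 2)

v_7(a) = 2 ≥ 1, so the series converges in ℤ_7 to 1/(1 − a) = 1/(1 − 2450) = -1/2449. Expand this rational in ℤ_7: compute digits iteratively via d_i = x_i mod 7, x_{i+1} = (x_i − d_i)/7. The first 5 digits are (1, 0, 1, 0, 2).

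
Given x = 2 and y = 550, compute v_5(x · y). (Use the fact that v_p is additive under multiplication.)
v_5(1100) = 2

v_p(x) = 0 (factor: 2 = 5^0 · 2); v_p(y) = 2 (factor: 550 = 5^2 · 22). Additivity: v_p(xy) = v_p(x) + v_p(y) = 0 + 2 = 2. (Direct check: xy = 1100 = 5^2 · (44).)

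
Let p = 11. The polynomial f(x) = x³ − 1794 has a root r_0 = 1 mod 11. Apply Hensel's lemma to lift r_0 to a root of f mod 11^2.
r_1 = 34 (mod 121)

Hensel: r_{i+1} = r_i − f(r_i)/f′(r_i) mod 11^{i+2}, where f′(x) = 3x². Iterate:
  r_0 = 1 (mod 11)
  r_1 = 34 (mod 121)
Final: r = 34 with f(r) ≡ 0 mod 11^2.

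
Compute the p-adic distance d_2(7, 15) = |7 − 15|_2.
d_2(7, 15) = 1/8

Step 1 — x − y = 7 − 15 = -8. Step 2 — v_2(-8) = 3 (factor: -8 = −(2^3 · 1); the sign does not affect v_p). Step 3 — |x − y|_2 = 2^{-3} = 1/8.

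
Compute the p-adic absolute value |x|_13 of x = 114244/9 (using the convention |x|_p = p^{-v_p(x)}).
|114244/9|_13 = 1/28561

Step 1 — compute v_13(x) by factoring powers of 13 out of the numerator and denominator: v_13(114244/9) = 4. Step 2 — apply |x|_p = p^{-v_p(x)} = 13^{-4} = 1/28561.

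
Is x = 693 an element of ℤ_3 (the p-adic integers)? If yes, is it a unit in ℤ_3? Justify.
x ∈ ℤ_3 but not a unit; v_3(x) = 2 > 0

ℤ_3 = {x ∈ ℚ_3 : v_3(x) ≥ 0} and ℤ_3^× = {x ∈ ℤ_3 : v_3(x) = 0}. Here v_3(693) = v_3(num) − v_3(den) = 2; compare against these criteria.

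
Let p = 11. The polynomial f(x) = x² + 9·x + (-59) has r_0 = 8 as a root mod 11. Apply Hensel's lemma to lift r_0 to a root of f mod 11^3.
r_2 = 789 (mod 1331)

Hensel: r_{i+1} = r_i − f(r_i)·(f′(r_i))^{-1} mod 11^{i+2}, f′(x) = 2x + 9. Iterate:
  r_0 = 8 (mod 11)
  r_1 = 63 (mod 121)
  r_2 = 789 (mod 1331)
Final: r = 789 satisfies f(r) ≡ 0 mod 11^3.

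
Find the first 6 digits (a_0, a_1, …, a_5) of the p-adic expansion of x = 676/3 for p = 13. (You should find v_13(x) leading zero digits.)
(a_0, …, a_5) = (0, 0, 10, 8, 8, 8)

v_13(676/3) = 2, so a_0 = ... = a_1 = 0. Factor out: x = 13^2 · u with u = 4/3 a unit in ℤ_13. Expand u iteratively via a_{v+i} = u_i mod 13, u_{i+1} = (u_i − a_{v+i})/13:
  u_0 = 4/3;  a_2 = 10;  u_1 = (u_0 − 10)/13 = -2/3
  u_1 = -2/3;  a_3 = 8;  u_2 = (u_1 − 8)/13 = -2/3
  u_2 = -2/3;  a_4 = 8;  u_3 = (u_2 − 8)/13 = -2/3
  u_3 = -2/3;  a_5 = 8;  u_4 = (u_3 − 8)/13 = -2/3
Digits: (0, 0, 10, 8, 8, 8).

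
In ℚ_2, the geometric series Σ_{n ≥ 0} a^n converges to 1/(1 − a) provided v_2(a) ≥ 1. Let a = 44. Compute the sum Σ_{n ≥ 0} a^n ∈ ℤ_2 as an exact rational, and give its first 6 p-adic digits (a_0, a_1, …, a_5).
Σ a^n = 1/(1 − a) = -1/43;  first 6 digits = (1, 0, 1, 1, 1, 1)

v_2(a) = 2 ≥ 1, so the series converges in ℤ_2 to 1/(1 − a) = 1/(1 − 44) = -1/43. Expand this rational in ℤ_2: compute digits iteratively via d_i = x_i mod 2, x_{i+1} = (x_i − d_i)/2. The first 6 digits are (1, 0, 1, 1, 1, 1).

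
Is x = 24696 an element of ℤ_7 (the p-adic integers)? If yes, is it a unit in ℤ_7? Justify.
x ∈ ℤ_7 but not a unit; v_7(x) = 3 > 0

ℤ_7 = {x ∈ ℚ_7 : v_7(x) ≥ 0} and ℤ_7^× = {x ∈ ℤ_7 : v_7(x) = 0}. Here v_7(24696) = v_7(num) − v_7(den) = 3; compare against these criteria.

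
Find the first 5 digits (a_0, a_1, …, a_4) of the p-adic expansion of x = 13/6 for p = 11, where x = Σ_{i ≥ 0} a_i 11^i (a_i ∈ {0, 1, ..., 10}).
(a_0, …, a_4) = (4, 9, 1, 9, 1)

v_11(13/6) = 0 (numerator and denominator both coprime to 11), so x ∈ ℤ_11^×. Compute digits iteratively via a_i = x_i mod 11, x_{i+1} = (x_i − a_i)/11, with x_0 = x:
  x_0 = 13/6;  a_0 = 4;  x_1 = (x_0 − 4)/11 = -1/6
  x_1 = -1/6;  a_1 = 9;  x_2 = (x_1 − 9)/11 = -5/6
  x_2 = -5/6;  a_2 = 1;  x_3 = (x_2 − 1)/11 = -1/6
  x_3 = -1/6;  a_3 = 9;  x_4 = (x_3 − 9)/11 = -5/6
  x_4 = -5/6;  a_4 = 1;  x_5 = (x_4 − 1)/11 = -1/6
Digits: (4, 9, 1, 9, 1).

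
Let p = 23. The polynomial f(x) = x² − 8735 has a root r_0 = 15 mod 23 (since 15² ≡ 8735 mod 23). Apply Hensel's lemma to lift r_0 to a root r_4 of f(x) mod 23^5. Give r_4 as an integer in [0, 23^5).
r_4 = 4474757 (mod 6436343)

Hensel's recurrence: r_{i+1} = r_i − f(r_i)·(f′(r_i))^{-1} mod 23^{i+2}, with f′(x) = 2x. Iterate:
  r_0 = 15 (mod 23)
  r_1 = 475 (mod 529)
  r_2 = 9468 (mod 12167)
  r_3 = 277142 (mod 279841)
  r_4 = 4474757 (mod 6436343)
Final: r_4 = 4474757, and one checks f(r_4) ≡ 0 mod 23^5.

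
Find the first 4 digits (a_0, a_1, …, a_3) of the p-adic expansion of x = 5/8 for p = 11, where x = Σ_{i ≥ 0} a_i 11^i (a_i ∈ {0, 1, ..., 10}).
(a_0, …, a_3) = (2, 4, 1, 4)

v_11(5/8) = 0 (numerator and denominator both coprime to 11), so x ∈ ℤ_11^×. Compute digits iteratively via a_i = x_i mod 11, x_{i+1} = (x_i − a_i)/11, with x_0 = x:
  x_0 = 5/8;  a_0 = 2;  x_1 = (x_0 − 2)/11 = -1/8
  x_1 = -1/8;  a_1 = 4;  x_2 = (x_1 − 4)/11 = -3/8
  x_2 = -3/8;  a_2 = 1;  x_3 = (x_2 − 1)/11 = -1/8
  x_3 = -1/8;  a_3 = 4;  x_4 = (x_3 − 4)/11 = -3/8
Digits: (2, 4, 1, 4).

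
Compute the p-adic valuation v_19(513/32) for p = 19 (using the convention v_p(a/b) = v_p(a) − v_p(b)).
v_19(513/32) = 1

Factor powers of 19 from the numerator and denominator of the reduced fraction: 513 = 19^1 · 27 and 32 = 19^0 · 32. Apply v_p(a/b) = v_p(a) − v_p(b): v_19(513/32) = 1 − 0 = 1.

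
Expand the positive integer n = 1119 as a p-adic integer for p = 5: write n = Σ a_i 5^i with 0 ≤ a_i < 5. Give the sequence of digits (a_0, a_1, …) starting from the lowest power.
(a_0, a_1, …) = (4, 3, 4, 3, 1)

Repeated division by 5 gives the digits low-to-high: 1119 = 4 + 3·5^1 + 4·5^2 + 3·5^3 + 1·5^4. Digit sequence: (4, 3, 4, 3, 1).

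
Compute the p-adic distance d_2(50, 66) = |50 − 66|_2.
d_2(50, 66) = 1/16

Step 1 — x − y = 50 − 66 = -16. Step 2 — v_2(-16) = 4 (factor: -16 = −(2^4 · 1); the sign does not affect v_p). Step 3 — |x − y|_2 = 2^{-4} = 1/16.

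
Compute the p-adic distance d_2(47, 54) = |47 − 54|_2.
d_2(47, 54) = 1

Step 1 — x − y = 47 − 54 = -7. Step 2 — v_2(-7) = 0 (factor: -7 = −(2^0 · 7); the sign does not affect v_p). Step 3 — |x − y|_2 = 2^{0} = 1.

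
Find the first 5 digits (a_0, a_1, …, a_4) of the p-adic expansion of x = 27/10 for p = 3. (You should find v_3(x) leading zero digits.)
(a_0, …, a_4) = (0, 0, 0, 1, 0)

v_3(27/10) = 3, so a_0 = ... = a_2 = 0. Factor out: x = 3^3 · u with u = 1/10 a unit in ℤ_3. Expand u iteratively via a_{v+i} = u_i mod 3, u_{i+1} = (u_i − a_{v+i})/3:
  u_0 = 1/10;  a_3 = 1;  u_1 = (u_0 − 1)/3 = -3/10
  u_1 = -3/10;  a_4 = 0;  u_2 = (u_1 − 0)/3 = -1/10
Digits: (0, 0, 0, 1, 0).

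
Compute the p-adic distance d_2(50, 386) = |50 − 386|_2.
d_2(50, 386) = 1/16

Step 1 — x − y = 50 − 386 = -336. Step 2 — v_2(-336) = 4 (factor: -336 = −(2^4 · 21); the sign does not affect v_p). Step 3 — |x − y|_2 = 2^{-4} = 1/16.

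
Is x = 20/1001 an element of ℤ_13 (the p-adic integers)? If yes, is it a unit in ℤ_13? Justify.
x ∉ ℤ_13 (v_13(x) = -1 < 0)

ℤ_13 = {x ∈ ℚ_13 : v_13(x) ≥ 0} and ℤ_13^× = {x ∈ ℤ_13 : v_13(x) = 0}. Here v_13(20/1001) = v_13(num) − v_13(den) = -1; compare against these criteria.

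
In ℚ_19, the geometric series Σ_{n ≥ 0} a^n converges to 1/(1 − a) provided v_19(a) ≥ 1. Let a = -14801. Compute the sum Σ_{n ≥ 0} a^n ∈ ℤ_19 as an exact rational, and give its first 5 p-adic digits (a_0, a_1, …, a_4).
Σ a^n = 1/(1 − a) = 1/14802;  first 5 digits = (1, 0, 16, 16, 8)

v_19(a) = 2 ≥ 1, so the series converges in ℤ_19 to 1/(1 − a) = 1/(1 − (-14801)) = 1/14802. Expand this rational in ℤ_19: compute digits iteratively via d_i = x_i mod 19, x_{i+1} = (x_i − d_i)/19. The first 5 digits are (1, 0, 16, 16, 8).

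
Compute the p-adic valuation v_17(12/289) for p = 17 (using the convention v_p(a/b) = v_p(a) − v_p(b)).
v_17(12/289) = -2

Factor powers of 17 from the numerator and denominator of the reduced fraction: 12 = 17^0 · 12 and 289 = 17^2 · 1. Apply v_p(a/b) = v_p(a) − v_p(b): v_17(12/289) = 0 − 2 = -2.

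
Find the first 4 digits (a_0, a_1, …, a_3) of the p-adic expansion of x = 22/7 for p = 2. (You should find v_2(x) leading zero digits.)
(a_0, …, a_3) = (0, 1, 0, 1)

v_2(22/7) = 1, so a_0 = ... = a_0 = 0. Factor out: x = 2^1 · u with u = 11/7 a unit in ℤ_2. Expand u iteratively via a_{v+i} = u_i mod 2, u_{i+1} = (u_i − a_{v+i})/2:
  u_0 = 11/7;  a_1 = 1;  u_1 = (u_0 − 1)/2 = 2/7
  u_1 = 2/7;  a_2 = 0;  u_2 = (u_1 − 0)/2 = 1/7
  u_2 = 1/7;  a_3 = 1;  u_3 = (u_2 − 1)/2 = -3/7
Digits: (0, 1, 0, 1).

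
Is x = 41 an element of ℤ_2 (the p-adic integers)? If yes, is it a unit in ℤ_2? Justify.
x ∈ ℤ_2^× (unit); v_2(x) = 0

ℤ_2 = {x ∈ ℚ_2 : v_2(x) ≥ 0} and ℤ_2^× = {x ∈ ℤ_2 : v_2(x) = 0}. Here v_2(41) = v_2(num) − v_2(den) = 0; compare against these criteria.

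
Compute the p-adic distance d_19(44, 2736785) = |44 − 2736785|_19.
d_19(44, 2736785) = 1/130321

Step 1 — x − y = 44 − 2736785 = -2736741. Step 2 — v_19(-2736741) = 4 (factor: -2736741 = −(19^4 · 21); the sign does not affect v_p). Step 3 — |x − y|_19 = 19^{-4} = 1/130321.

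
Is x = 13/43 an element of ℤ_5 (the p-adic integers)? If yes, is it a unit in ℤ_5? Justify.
x ∈ ℤ_5^× (unit); v_5(x) = 0

ℤ_5 = {x ∈ ℚ_5 : v_5(x) ≥ 0} and ℤ_5^× = {x ∈ ℤ_5 : v_5(x) = 0}. Here v_5(13/43) = v_5(num) − v_5(den) = 0; compare against these criteria.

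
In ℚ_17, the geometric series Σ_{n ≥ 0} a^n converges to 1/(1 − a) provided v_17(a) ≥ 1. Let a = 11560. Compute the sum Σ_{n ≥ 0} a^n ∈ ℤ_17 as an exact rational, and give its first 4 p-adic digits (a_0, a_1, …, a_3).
Σ a^n = 1/(1 − a) = -1/11559;  first 4 digits = (1, 0, 6, 2)

v_17(a) = 2 ≥ 1, so the series converges in ℤ_17 to 1/(1 − a) = 1/(1 − 11560) = -1/11559. Expand this rational in ℤ_17: compute digits iteratively via d_i = x_i mod 17, x_{i+1} = (x_i − d_i)/17. The first 4 digits are (1, 0, 6, 2).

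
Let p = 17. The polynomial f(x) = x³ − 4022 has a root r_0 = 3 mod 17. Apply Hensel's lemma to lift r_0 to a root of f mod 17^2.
r_1 = 258 (mod 289)

Hensel: r_{i+1} = r_i − f(r_i)/f′(r_i) mod 17^{i+2}, where f′(x) = 3x². Iterate:
  r_0 = 3 (mod 17)
  r_1 = 258 (mod 289)
Final: r = 258 with f(r) ≡ 0 mod 17^2.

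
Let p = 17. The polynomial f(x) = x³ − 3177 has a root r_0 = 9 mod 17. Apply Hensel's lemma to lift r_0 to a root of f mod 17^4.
r_3 = 44889 (mod 83521)

Hensel: r_{i+1} = r_i − f(r_i)/f′(r_i) mod 17^{i+2}, where f′(x) = 3x². Iterate:
  r_0 = 9 (mod 17)
  r_1 = 94 (mod 289)
  r_2 = 672 (mod 4913)
  r_3 = 44889 (mod 83521)
Final: r = 44889 with f(r) ≡ 0 mod 17^4.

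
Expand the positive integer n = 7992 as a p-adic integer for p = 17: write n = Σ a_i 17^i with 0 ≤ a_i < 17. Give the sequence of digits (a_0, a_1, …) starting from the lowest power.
(a_0, a_1, …) = (2, 11, 10, 1)

Repeated division by 17 gives the digits low-to-high: 7992 = 2 + 11·17^1 + 10·17^2 + 1·17^3. Digit sequence: (2, 11, 10, 1).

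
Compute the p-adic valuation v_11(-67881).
v_11(-67881) = 3

v_11(n) is the largest exponent k such that 11^k divides n. Factor out: -67881 = -11^3 · 51. (Sign doesn't affect v_p.) So v_11(-67881) = 3.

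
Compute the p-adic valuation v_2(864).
v_2(864) = 5

v_2(n) is the largest exponent k such that 2^k divides n. Factor out: 864 = 2^5 · 27. (Sign doesn't affect v_p.) So v_2(864) = 5.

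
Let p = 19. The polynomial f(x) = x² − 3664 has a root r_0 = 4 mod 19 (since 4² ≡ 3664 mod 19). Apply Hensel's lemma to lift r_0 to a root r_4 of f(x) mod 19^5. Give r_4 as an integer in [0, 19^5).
r_4 = 1634346 (mod 2476099)

Hensel's recurrence: r_{i+1} = r_i − f(r_i)·(f′(r_i))^{-1} mod 19^{i+2}, with f′(x) = 2x. Iterate:
  r_0 = 4 (mod 19)
  r_1 = 99 (mod 361)
  r_2 = 1904 (mod 6859)
  r_3 = 70494 (mod 130321)
  r_4 = 1634346 (mod 2476099)
Final: r_4 = 1634346, and one checks f(r_4) ≡ 0 mod 19^5.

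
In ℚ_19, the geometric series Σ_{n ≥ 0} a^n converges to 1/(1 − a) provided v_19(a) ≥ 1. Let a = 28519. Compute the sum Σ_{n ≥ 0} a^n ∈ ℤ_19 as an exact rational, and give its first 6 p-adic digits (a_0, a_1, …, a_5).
Σ a^n = 1/(1 − a) = -1/28518;  first 6 digits = (1, 0, 3, 4, 9, 5)

v_19(a) = 2 ≥ 1, so the series converges in ℤ_19 to 1/(1 − a) = 1/(1 − 28519) = -1/28518. Expand this rational in ℤ_19: compute digits iteratively via d_i = x_i mod 19, x_{i+1} = (x_i − d_i)/19. The first 6 digits are (1, 0, 3, 4, 9, 5).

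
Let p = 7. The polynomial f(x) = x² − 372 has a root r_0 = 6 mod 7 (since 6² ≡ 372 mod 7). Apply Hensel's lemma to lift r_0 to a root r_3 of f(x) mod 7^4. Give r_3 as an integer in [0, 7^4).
r_3 = 2141 (mod 2401)

Hensel's recurrence: r_{i+1} = r_i − f(r_i)·(f′(r_i))^{-1} mod 7^{i+2}, with f′(x) = 2x. Iterate:
  r_0 = 6 (mod 7)
  r_1 = 34 (mod 49)
  r_2 = 83 (mod 343)
  r_3 = 2141 (mod 2401)
Final: r_3 = 2141, and one checks f(r_3) ≡ 0 mod 7^4.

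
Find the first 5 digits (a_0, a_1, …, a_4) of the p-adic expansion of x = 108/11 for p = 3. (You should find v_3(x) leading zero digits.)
(a_0, …, a_4) = (0, 0, 0, 2, 0)

v_3(108/11) = 3, so a_0 = ... = a_2 = 0. Factor out: x = 3^3 · u with u = 4/11 a unit in ℤ_3. Expand u iteratively via a_{v+i} = u_i mod 3, u_{i+1} = (u_i − a_{v+i})/3:
  u_0 = 4/11;  a_3 = 2;  u_1 = (u_0 − 2)/3 = -6/11
  u_1 = -6/11;  a_4 = 0;  u_2 = (u_1 − 0)/3 = -2/11
Digits: (0, 0, 0, 2, 0).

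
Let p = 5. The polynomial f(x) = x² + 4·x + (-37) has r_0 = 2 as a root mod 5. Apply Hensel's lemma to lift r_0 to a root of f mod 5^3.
r_2 = 52 (mod 125)

Hensel: r_{i+1} = r_i − f(r_i)·(f′(r_i))^{-1} mod 5^{i+2}, f′(x) = 2x + 4. Iterate:
  r_0 = 2 (mod 5)
  r_1 = 2 (mod 25)
  r_2 = 52 (mod 125)
Final: r = 52 satisfies f(r) ≡ 0 mod 5^3.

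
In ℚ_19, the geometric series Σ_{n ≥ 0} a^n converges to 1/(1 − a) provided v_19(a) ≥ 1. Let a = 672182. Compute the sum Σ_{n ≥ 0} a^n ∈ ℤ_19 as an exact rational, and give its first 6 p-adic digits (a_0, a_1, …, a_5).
Σ a^n = 1/(1 − a) = -1/672181;  first 6 digits = (1, 0, 0, 3, 5, 0)

v_19(a) = 3 ≥ 1, so the series converges in ℤ_19 to 1/(1 − a) = 1/(1 − 672182) = -1/672181. Expand this rational in ℤ_19: compute digits iteratively via d_i = x_i mod 19, x_{i+1} = (x_i − d_i)/19. The first 6 digits are (1, 0, 0, 3, 5, 0).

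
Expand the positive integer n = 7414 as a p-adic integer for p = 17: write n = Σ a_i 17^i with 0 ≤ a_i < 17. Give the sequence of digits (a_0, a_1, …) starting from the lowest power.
(a_0, a_1, …) = (2, 11, 8, 1)

Repeated division by 17 gives the digits low-to-high: 7414 = 2 + 11·17^1 + 8·17^2 + 1·17^3. Digit sequence: (2, 11, 8, 1).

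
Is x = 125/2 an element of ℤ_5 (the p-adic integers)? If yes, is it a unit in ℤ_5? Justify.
x ∈ ℤ_5 but not a unit; v_5(x) = 3 > 0

ℤ_5 = {x ∈ ℚ_5 : v_5(x) ≥ 0} and ℤ_5^× = {x ∈ ℤ_5 : v_5(x) = 0}. Here v_5(125/2) = v_5(num) − v_5(den) = 3; compare against these criteria.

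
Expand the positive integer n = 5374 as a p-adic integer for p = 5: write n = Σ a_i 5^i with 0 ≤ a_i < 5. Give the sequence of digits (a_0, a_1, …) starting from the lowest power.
(a_0, a_1, …) = (4, 4, 4, 2, 3, 1)

Repeated division by 5 gives the digits low-to-high: 5374 = 4 + 4·5^1 + 4·5^2 + 2·5^3 + 3·5^4 + 1·5^5. Digit sequence: (4, 4, 4, 2, 3, 1).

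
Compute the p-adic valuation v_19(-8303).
v_19(-8303) = 2

v_19(n) is the largest exponent k such that 19^k divides n. Factor out: -8303 = -19^2 · 23. (Sign doesn't affect v_p.) So v_19(-8303) = 2.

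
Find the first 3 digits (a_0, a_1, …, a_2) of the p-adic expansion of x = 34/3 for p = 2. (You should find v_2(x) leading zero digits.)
(a_0, …, a_2) = (0, 1, 1)

v_2(34/3) = 1, so a_0 = ... = a_0 = 0. Factor out: x = 2^1 · u with u = 17/3 a unit in ℤ_2. Expand u iteratively via a_{v+i} = u_i mod 2, u_{i+1} = (u_i − a_{v+i})/2:
  u_0 = 17/3;  a_1 = 1;  u_1 = (u_0 − 1)/2 = 7/3
  u_1 = 7/3;  a_2 = 1;  u_2 = (u_1 − 1)/2 = 2/3
Digits: (0, 1, 1).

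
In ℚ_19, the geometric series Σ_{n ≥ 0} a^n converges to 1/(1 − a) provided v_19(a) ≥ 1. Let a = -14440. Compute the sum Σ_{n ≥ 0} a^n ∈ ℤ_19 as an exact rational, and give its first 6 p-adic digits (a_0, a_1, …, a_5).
Σ a^n = 1/(1 − a) = 1/14441;  first 6 digits = (1, 0, 17, 16, 3, 8)

v_19(a) = 2 ≥ 1, so the series converges in ℤ_19 to 1/(1 − a) = 1/(1 − (-14440)) = 1/14441. Expand this rational in ℤ_19: compute digits iteratively via d_i = x_i mod 19, x_{i+1} = (x_i − d_i)/19. The first 6 digits are (1, 0, 17, 16, 3, 8).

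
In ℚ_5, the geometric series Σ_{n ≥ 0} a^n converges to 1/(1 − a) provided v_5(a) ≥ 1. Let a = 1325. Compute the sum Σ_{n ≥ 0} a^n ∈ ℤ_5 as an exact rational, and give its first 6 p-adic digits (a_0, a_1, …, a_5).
Σ a^n = 1/(1 − a) = -1/1324;  first 6 digits = (1, 0, 3, 0, 1, 2)

v_5(a) = 2 ≥ 1, so the series converges in ℤ_5 to 1/(1 − a) = 1/(1 − 1325) = -1/1324. Expand this rational in ℤ_5: compute digits iteratively via d_i = x_i mod 5, x_{i+1} = (x_i − d_i)/5. The first 6 digits are (1, 0, 3, 0, 1, 2).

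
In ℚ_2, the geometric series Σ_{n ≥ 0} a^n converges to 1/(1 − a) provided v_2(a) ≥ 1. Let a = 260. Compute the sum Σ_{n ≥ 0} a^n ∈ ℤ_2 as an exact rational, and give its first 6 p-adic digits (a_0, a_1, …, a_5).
Σ a^n = 1/(1 − a) = -1/259;  first 6 digits = (1, 0, 1, 0, 1, 0)

v_2(a) = 2 ≥ 1, so the series converges in ℤ_2 to 1/(1 − a) = 1/(1 − 260) = -1/259. Expand this rational in ℤ_2: compute digits iteratively via d_i = x_i mod 2, x_{i+1} = (x_i − d_i)/2. The first 6 digits are (1, 0, 1, 0, 1, 0).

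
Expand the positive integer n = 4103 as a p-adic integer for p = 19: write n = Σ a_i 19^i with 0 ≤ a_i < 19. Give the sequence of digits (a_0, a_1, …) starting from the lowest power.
(a_0, a_1, …) = (18, 6, 11)

Repeated division by 19 gives the digits low-to-high: 4103 = 18 + 6·19^1 + 11·19^2. Digit sequence: (18, 6, 11).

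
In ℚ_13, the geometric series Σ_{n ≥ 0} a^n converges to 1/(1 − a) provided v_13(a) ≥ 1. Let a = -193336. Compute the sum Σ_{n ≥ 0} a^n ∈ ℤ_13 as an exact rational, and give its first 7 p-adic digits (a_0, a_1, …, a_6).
Σ a^n = 1/(1 − a) = 1/193337;  first 7 digits = (1, 0, 0, 3, 6, 12, 8)

v_13(a) = 3 ≥ 1, so the series converges in ℤ_13 to 1/(1 − a) = 1/(1 − (-193336)) = 1/193337. Expand this rational in ℤ_13: compute digits iteratively via d_i = x_i mod 13, x_{i+1} = (x_i − d_i)/13. The first 7 digits are (1, 0, 0, 3, 6, 12, 8).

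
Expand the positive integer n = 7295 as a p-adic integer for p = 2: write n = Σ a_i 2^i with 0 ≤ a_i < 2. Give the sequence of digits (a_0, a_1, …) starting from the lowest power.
(a_0, a_1, …) = (1, 1, 1, 1, 1, 1, 1, 0, 0, 0, 1, 1, 1)

Repeated division by 2 gives the digits low-to-high: 7295 = 1 + 1·2^1 + 1·2^2 + 1·2^3 + 1·2^4 + 1·2^5 + 1·2^6 + 1·2^10 + 1·2^11 + 1·2^12. Digit sequence: (1, 1, 1, 1, 1, 1, 1, 0, 0, 0, 1, 1, 1).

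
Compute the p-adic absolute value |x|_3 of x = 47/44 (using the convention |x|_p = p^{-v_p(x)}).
|47/44|_3 = 1

Step 1 — compute v_3(x) by factoring powers of 3 out of the numerator and denominator: v_3(47/44) = 0. Step 2 — apply |x|_p = p^{-v_p(x)} = 3^{0} = 1.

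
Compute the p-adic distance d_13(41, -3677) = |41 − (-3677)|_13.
d_13(41, -3677) = 1/169

Step 1 — x − y = 41 − (-3677) = 3718. Step 2 — v_13(3718) = 2 (factor: 3718 = (13^2 · 22); the sign does not affect v_p). Step 3 — |x − y|_13 = 13^{-2} = 1/169.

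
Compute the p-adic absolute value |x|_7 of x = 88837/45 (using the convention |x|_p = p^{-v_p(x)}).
|88837/45|_7 = 1/2401

Step 1 — compute v_7(x) by factoring powers of 7 out of the numerator and denominator: v_7(88837/45) = 4. Step 2 — apply |x|_p = p^{-v_p(x)} = 7^{-4} = 1/2401.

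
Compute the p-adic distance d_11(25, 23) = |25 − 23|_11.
d_11(25, 23) = 1

Step 1 — x − y = 25 − 23 = 2. Step 2 — v_11(2) = 0 (factor: 2 = (11^0 · 2); the sign does not affect v_p). Step 3 — |x − y|_11 = 11^{0} = 1.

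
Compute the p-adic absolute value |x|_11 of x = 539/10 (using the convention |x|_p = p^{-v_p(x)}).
|539/10|_11 = 1/11

Step 1 — compute v_11(x) by factoring powers of 11 out of the numerator and denominator: v_11(539/10) = 1. Step 2 — apply |x|_p = p^{-v_p(x)} = 11^{-1} = 1/11.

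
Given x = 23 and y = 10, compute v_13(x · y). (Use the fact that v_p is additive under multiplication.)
v_13(230) = 0

v_p(x) = 0 (factor: 23 = 13^0 · 23); v_p(y) = 0 (factor: 10 = 13^0 · 10). Additivity: v_p(xy) = v_p(x) + v_p(y) = 0 + 0 = 0. (Direct check: xy = 230 = 13^0 · (230).)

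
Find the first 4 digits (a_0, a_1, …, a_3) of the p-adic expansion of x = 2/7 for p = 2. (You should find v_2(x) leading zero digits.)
(a_0, …, a_3) = (0, 1, 1, 1)

v_2(2/7) = 1, so a_0 = ... = a_0 = 0. Factor out: x = 2^1 · u with u = 1/7 a unit in ℤ_2. Expand u iteratively via a_{v+i} = u_i mod 2, u_{i+1} = (u_i − a_{v+i})/2:
  u_0 = 1/7;  a_1 = 1;  u_1 = (u_0 − 1)/2 = -3/7
  u_1 = -3/7;  a_2 = 1;  u_2 = (u_1 − 1)/2 = -5/7
  u_2 = -5/7;  a_3 = 1;  u_3 = (u_2 − 1)/2 = -6/7
Digits: (0, 1, 1, 1).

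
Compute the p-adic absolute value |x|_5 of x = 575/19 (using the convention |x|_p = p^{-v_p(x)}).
|575/19|_5 = 1/25

Step 1 — compute v_5(x) by factoring powers of 5 out of the numerator and denominator: v_5(575/19) = 2. Step 2 — apply |x|_p = p^{-v_p(x)} = 5^{-2} = 1/25.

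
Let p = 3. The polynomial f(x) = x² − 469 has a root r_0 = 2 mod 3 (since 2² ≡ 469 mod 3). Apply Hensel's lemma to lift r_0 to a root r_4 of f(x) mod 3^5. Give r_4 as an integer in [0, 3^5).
r_4 = 170 (mod 243)

Hensel's recurrence: r_{i+1} = r_i − f(r_i)·(f′(r_i))^{-1} mod 3^{i+2}, with f′(x) = 2x. Iterate:
  r_0 = 2 (mod 3)
  r_1 = 8 (mod 9)
  r_2 = 8 (mod 27)
  r_3 = 8 (mod 81)
  r_4 = 170 (mod 243)
Final: r_4 = 170, and one checks f(r_4) ≡ 0 mod 3^5.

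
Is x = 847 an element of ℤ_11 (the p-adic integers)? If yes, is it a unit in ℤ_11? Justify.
x ∈ ℤ_11 but not a unit; v_11(x) = 2 > 0

ℤ_11 = {x ∈ ℚ_11 : v_11(x) ≥ 0} and ℤ_11^× = {x ∈ ℤ_11 : v_11(x) = 0}. Here v_11(847) = v_11(num) − v_11(den) = 2; compare against these criteria.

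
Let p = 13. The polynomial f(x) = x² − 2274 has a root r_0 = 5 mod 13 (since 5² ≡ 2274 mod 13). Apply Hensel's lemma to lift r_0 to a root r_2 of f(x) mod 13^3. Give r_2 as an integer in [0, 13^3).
r_2 = 1396 (mod 2197)

Hensel's recurrence: r_{i+1} = r_i − f(r_i)·(f′(r_i))^{-1} mod 13^{i+2}, with f′(x) = 2x. Iterate:
  r_0 = 5 (mod 13)
  r_1 = 44 (mod 169)
  r_2 = 1396 (mod 2197)
Final: r_2 = 1396, and one checks f(r_2) ≡ 0 mod 13^3.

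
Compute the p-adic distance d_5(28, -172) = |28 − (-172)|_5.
d_5(28, -172) = 1/25

Step 1 — x − y = 28 − (-172) = 200. Step 2 — v_5(200) = 2 (factor: 200 = (5^2 · 8); the sign does not affect v_p). Step 3 — |x − y|_5 = 5^{-2} = 1/25.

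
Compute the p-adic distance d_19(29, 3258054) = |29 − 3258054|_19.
d_19(29, 3258054) = 1/130321

Step 1 — x − y = 29 − 3258054 = -3258025. Step 2 — v_19(-3258025) = 4 (factor: -3258025 = −(19^4 · 25); the sign does not affect v_p). Step 3 — |x − y|_19 = 19^{-4} = 1/130321.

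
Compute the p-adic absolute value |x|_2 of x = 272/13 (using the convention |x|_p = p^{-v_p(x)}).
|272/13|_2 = 1/16

Step 1 — compute v_2(x) by factoring powers of 2 out of the numerator and denominator: v_2(272/13) = 4. Step 2 — apply |x|_p = p^{-v_p(x)} = 2^{-4} = 1/16.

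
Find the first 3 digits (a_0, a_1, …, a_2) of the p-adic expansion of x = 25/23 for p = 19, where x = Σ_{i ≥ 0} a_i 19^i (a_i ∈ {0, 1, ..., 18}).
(a_0, …, a_2) = (11, 16, 14)

v_19(25/23) = 0 (numerator and denominator both coprime to 19), so x ∈ ℤ_19^×. Compute digits iteratively via a_i = x_i mod 19, x_{i+1} = (x_i − a_i)/19, with x_0 = x:
  x_0 = 25/23;  a_0 = 11;  x_1 = (x_0 − 11)/19 = -12/23
  x_1 = -12/23;  a_1 = 16;  x_2 = (x_1 − 16)/19 = -20/23
  x_2 = -20/23;  a_2 = 14;  x_3 = (x_2 − 14)/19 = -18/23
Digits: (11, 16, 14).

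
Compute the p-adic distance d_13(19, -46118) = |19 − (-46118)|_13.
d_13(19, -46118) = 1/2197

Step 1 — x − y = 19 − (-46118) = 46137. Step 2 — v_13(46137) = 3 (factor: 46137 = (13^3 · 21); the sign does not affect v_p). Step 3 — |x − y|_13 = 13^{-3} = 1/2197.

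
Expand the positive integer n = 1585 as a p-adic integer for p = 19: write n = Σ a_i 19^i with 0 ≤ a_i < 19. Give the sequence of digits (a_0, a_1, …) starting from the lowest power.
(a_0, a_1, …) = (8, 7, 4)

Repeated division by 19 gives the digits low-to-high: 1585 = 8 + 7·19^1 + 4·19^2. Digit sequence: (8, 7, 4).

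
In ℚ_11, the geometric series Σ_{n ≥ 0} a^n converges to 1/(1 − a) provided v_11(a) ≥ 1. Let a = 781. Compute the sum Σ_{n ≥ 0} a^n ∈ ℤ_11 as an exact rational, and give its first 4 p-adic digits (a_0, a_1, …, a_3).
Σ a^n = 1/(1 − a) = -1/780;  first 4 digits = (1, 5, 9, 0)

v_11(a) = 1 ≥ 1, so the series converges in ℤ_11 to 1/(1 − a) = 1/(1 − 781) = -1/780. Expand this rational in ℤ_11: compute digits iteratively via d_i = x_i mod 11, x_{i+1} = (x_i − d_i)/11. The first 4 digits are (1, 5, 9, 0).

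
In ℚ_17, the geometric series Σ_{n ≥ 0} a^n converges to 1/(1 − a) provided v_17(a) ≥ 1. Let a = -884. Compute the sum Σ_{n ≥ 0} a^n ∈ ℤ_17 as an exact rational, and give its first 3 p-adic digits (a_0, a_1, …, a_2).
Σ a^n = 1/(1 − a) = 1/885;  first 3 digits = (1, 16, 14)

v_17(a) = 1 ≥ 1, so the series converges in ℤ_17 to 1/(1 − a) = 1/(1 − (-884)) = 1/885. Expand this rational in ℤ_17: compute digits iteratively via d_i = x_i mod 17, x_{i+1} = (x_i − d_i)/17. The first 3 digits are (1, 16, 14).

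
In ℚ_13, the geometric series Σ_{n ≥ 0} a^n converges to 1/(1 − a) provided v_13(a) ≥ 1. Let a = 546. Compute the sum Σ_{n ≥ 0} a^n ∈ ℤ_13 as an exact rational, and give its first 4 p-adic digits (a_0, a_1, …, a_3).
Σ a^n = 1/(1 − a) = -1/545;  first 4 digits = (1, 3, 12, 6)

v_13(a) = 1 ≥ 1, so the series converges in ℤ_13 to 1/(1 − a) = 1/(1 − 546) = -1/545. Expand this rational in ℤ_13: compute digits iteratively via d_i = x_i mod 13, x_{i+1} = (x_i − d_i)/13. The first 4 digits are (1, 3, 12, 6).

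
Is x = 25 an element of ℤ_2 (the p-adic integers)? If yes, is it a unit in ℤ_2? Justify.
x ∈ ℤ_2^× (unit); v_2(x) = 0

ℤ_2 = {x ∈ ℚ_2 : v_2(x) ≥ 0} and ℤ_2^× = {x ∈ ℤ_2 : v_2(x) = 0}. Here v_2(25) = v_2(num) − v_2(den) = 0; compare against these criteria.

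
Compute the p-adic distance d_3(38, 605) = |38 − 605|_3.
d_3(38, 605) = 1/81

Step 1 — x − y = 38 − 605 = -567. Step 2 — v_3(-567) = 4 (factor: -567 = −(3^4 · 7); the sign does not affect v_p). Step 3 — |x − y|_3 = 3^{-4} = 1/81.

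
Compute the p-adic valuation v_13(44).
v_13(44) = 0

v_13(n) is the largest exponent k such that 13^k divides n. Factor out: 44 = 13^0 · 44. (Sign doesn't affect v_p.) So v_13(44) = 0.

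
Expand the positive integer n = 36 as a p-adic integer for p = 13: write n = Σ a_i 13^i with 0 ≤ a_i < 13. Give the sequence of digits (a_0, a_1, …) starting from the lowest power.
(a_0, a_1, …) = (10, 2)

Repeated division by 13 gives the digits low-to-high: 36 = 10 + 2·13^1. Digit sequence: (10, 2).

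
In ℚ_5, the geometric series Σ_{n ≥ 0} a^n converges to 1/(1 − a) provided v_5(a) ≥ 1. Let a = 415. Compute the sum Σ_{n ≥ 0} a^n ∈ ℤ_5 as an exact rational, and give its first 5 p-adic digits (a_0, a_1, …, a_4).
Σ a^n = 1/(1 − a) = -1/414;  first 5 digits = (1, 3, 0, 3, 4)

v_5(a) = 1 ≥ 1, so the series converges in ℤ_5 to 1/(1 − a) = 1/(1 − 415) = -1/414. Expand this rational in ℤ_5: compute digits iteratively via d_i = x_i mod 5, x_{i+1} = (x_i − d_i)/5. The first 5 digits are (1, 3, 0, 3, 4).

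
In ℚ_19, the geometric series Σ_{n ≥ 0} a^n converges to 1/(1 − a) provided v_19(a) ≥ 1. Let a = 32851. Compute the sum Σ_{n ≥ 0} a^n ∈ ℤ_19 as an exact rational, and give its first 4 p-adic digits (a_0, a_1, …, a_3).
Σ a^n = 1/(1 − a) = -1/32850;  first 4 digits = (1, 0, 15, 4)

v_19(a) = 2 ≥ 1, so the series converges in ℤ_19 to 1/(1 − a) = 1/(1 − 32851) = -1/32850. Expand this rational in ℤ_19: compute digits iteratively via d_i = x_i mod 19, x_{i+1} = (x_i − d_i)/19. The first 4 digits are (1, 0, 15, 4).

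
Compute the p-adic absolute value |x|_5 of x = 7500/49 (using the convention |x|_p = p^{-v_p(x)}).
|7500/49|_5 = 1/625

Step 1 — compute v_5(x) by factoring powers of 5 out of the numerator and denominator: v_5(7500/49) = 4. Step 2 — apply |x|_p = p^{-v_p(x)} = 5^{-4} = 1/625.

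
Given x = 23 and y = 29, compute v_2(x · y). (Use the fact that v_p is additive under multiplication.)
v_2(667) = 0

v_p(x) = 0 (factor: 23 = 2^0 · 23); v_p(y) = 0 (factor: 29 = 2^0 · 29). Additivity: v_p(xy) = v_p(x) + v_p(y) = 0 + 0 = 0. (Direct check: xy = 667 = 2^0 · (667).)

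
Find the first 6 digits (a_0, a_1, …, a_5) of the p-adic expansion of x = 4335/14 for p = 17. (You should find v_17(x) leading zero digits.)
(a_0, …, a_5) = (0, 0, 12, 3, 1, 6)

v_17(4335/14) = 2, so a_0 = ... = a_1 = 0. Factor out: x = 17^2 · u with u = 15/14 a unit in ℤ_17. Expand u iteratively via a_{v+i} = u_i mod 17, u_{i+1} = (u_i − a_{v+i})/17:
  u_0 = 15/14;  a_2 = 12;  u_1 = (u_0 − 12)/17 = -9/14
  u_1 = -9/14;  a_3 = 3;  u_2 = (u_1 − 3)/17 = -3/14
  u_2 = -3/14;  a_4 = 1;  u_3 = (u_2 − 1)/17 = -1/14
  u_3 = -1/14;  a_5 = 6;  u_4 = (u_3 − 6)/17 = -5/14
Digits: (0, 0, 12, 3, 1, 6).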